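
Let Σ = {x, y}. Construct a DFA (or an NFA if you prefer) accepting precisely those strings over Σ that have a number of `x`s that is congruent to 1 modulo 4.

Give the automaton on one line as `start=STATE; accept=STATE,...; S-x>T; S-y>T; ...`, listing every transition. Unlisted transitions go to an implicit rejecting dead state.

Keep the running count of `x`s modulo 4: each `x` advances along the cycle q0 → q1 → q2 → q3 → q0 while other symbols loop. Accept at q1.
4 states suffice.
        x   y  
>  q0   q1  q0 
 * q1   q2  q1 
   q2   q3  q2 
   q3   q0  q3 
(> = start, * = accepting)

start=q0; accept=q1; q0-x>q1; q0-y>q0; q1-x>q2; q1-y>q1; q2-x>q3; q2-y>q2; q3-x>q0; q3-y>q3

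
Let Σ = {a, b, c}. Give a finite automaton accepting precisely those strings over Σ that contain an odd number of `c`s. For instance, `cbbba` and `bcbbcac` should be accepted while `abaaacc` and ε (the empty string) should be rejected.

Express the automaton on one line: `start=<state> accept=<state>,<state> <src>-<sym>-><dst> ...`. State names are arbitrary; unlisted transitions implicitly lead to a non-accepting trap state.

start=q0 accept=q1 q0-a->q0 q0-b->q0 q0-c->q1 q1-a->q1 q1-b->q1 q1-c->q0

Keep the running count of `c`s modulo 2: each `c` advances along the cycle q0 → q1 → q0 while other symbols loop. Accept at q1.
2 states suffice.
        a   b   c  
>  q0   q0  q0  q1 
 * q1   q1  q1  q0 
(> = start, * = accepting)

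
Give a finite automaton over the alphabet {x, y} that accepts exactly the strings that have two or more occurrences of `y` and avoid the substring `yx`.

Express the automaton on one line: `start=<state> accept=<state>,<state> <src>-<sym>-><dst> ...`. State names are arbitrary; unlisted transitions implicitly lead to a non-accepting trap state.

start=q0 accept=q3 q0-x->q0 q0-y->q1 q1-x->q2 q1-y->q3 q2-x->q2 q2-y->q2 q3-x->q2 q3-y->q3

Handle the two conditions separately and then intersect. One (4 states) tracks the count of `y`s, saturating at 3; the other (3 states) tracks partial matches of the forbidden pattern `yx`. Each combined state is a pair, one component from each; accept when both components accept. Equivalent product states are then merged.
        x   y  
>  q0   q0  q1 
   q1   q2  q3 
   q2   q2  q2 
 * q3   q2  q3 
(> = start, * = accepting)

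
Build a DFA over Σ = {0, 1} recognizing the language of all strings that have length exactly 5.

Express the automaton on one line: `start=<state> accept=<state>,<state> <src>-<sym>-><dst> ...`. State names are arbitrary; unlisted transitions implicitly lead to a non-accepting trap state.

Count input length up to 6: every symbol moves from A toward G, which means 'more than 5' and absorbs. Accept from {F}.
7 states suffice.
       0  1 
>  A   B  B 
   B   C  C 
   C   D  D 
   D   E  E 
   E   F  F 
 * F   G  G 
   G   G  G 
(> = start, * = accepting)

start=A accept=F A-0->B A-1->B B-0->C B-1->C C-0->D C-1->D D-0->E D-1->E E-0->F E-1->F F-0->G F-1->G G-0->G G-1->G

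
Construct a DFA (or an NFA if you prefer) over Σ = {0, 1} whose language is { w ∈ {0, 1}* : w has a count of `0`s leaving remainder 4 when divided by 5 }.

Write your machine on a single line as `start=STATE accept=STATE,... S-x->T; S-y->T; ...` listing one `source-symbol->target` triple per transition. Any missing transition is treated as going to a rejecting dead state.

start=A; accept=E; A-0->B; A-1->A; B-0->C; B-1->B; C-0->D; C-1->C; D-0->E; D-1->D; E-0->A; E-1->E

The only thing that matters is how many `0`s have appeared, reduced mod 5. Use one state per residue: A for 0, …, E for 4. Reading `0` moves to the next residue; anything else stays put. E is accepting.
With 5 states:
       0  1 
>  A   B  A 
   B   C  B 
   C   D  C 
   D   E  D 
 * E   A  E 
(> = start, * = accepting)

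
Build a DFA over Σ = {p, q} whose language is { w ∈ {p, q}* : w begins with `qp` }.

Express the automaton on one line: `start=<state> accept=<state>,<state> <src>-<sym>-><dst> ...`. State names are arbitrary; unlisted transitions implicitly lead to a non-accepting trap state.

start=S0 accept=S2 S0-p->S3 S0-q->S1 S1-p->S2 S1-q->S3 S2-p->S2 S2-q->S2 S3-p->S3 S3-q->S3

Walk along `qp` while the input agrees: from S0 take `q` to S1, and so on. Any deviation drops to the rejecting sink S3. Once S2 is reached the prefix is confirmed and every continuation is accepted.
A 4-state machine:
        p   q  
>  S0   S3  S1 
   S1   S2  S3 
 * S2   S2  S2 
   S3   S3  S3 
(> = start, * = accepting)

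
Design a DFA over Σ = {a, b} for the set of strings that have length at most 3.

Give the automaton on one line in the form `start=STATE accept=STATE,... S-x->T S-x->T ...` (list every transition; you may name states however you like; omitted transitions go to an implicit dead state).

Count input length up to 4: every symbol moves from s0 toward s4, which means 'more than 3' and absorbs. Accept from {s0, s1, s2, s3}.
With 5 states:
        a   b  
>* s0   s1  s1 
 * s1   s2  s2 
 * s2   s3  s3 
 * s3   s4  s4 
   s4   s4  s4 
(> = start, * = accepting)

start=s0 accept=s0,s1,s2,s3 s0-a->s1 s0-b->s1 s1-a->s2 s1-b->s2 s2-a->s3 s2-b->s3 s3-a->s4 s3-b->s4 s4-a->s4 s4-b->s4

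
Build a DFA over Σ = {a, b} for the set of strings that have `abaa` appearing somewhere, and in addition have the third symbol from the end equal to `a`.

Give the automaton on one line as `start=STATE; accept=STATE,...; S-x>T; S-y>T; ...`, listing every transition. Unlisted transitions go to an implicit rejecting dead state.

start=s0; accept=s16,s17,s18,s19; s0-a>s1; s0-b>s2; s1-a>s3; s1-b>s4; s2-a>s5; s2-b>s6; s3-a>s7; s3-b>s8; s4-a>s9; s4-b>s10; s5-a>s11; s5-b>s12; s6-a>s13; s6-b>s14; s7-a>s7; s7-b>s8; s8-a>s9; s8-b>s10; s9-a>s15; s9-b>s12; s10-a>s13; s10-b>s14; s11-a>s7; s11-b>s8; s12-a>s9; s12-b>s10; s13-a>s11; s13-b>s12; s14-a>s13; s14-b>s14; s15-a>s16; s15-b>s17; s16-a>s16; s16-b>s17; s17-a>s18; s17-b>s19; s18-a>s15; s18-b>s20; s19-a>s21; s19-b>s22; s20-a>s18; s20-b>s19; s21-a>s15; s21-b>s20; s22-a>s21; s22-b>s22

Run two small machines in parallel and take their product. The first has 5 states tracking whether and how much of `abaa` has been seen; the second has 15 states tracking the last 3 symbols read. A product state is a pair (one from each), accepting exactly when both do.
          a    b  
>  s0     s1   s2 
   s1     s3   s4 
   s2     s5   s6 
   s3     s7   s8 
   s4     s9  s10 
   s5    s11  s12 
   s6    s13  s14 
   s7     s7   s8 
   s8     s9  s10 
   s9    s15  s12 
   s10   s13  s14 
   s11    s7   s8 
   s12    s9  s10 
   s13   s11  s12 
   s14   s13  s14 
   s15   s16  s17 
 * s16   s16  s17 
 * s17   s18  s19 
 * s18   s15  s20 
 * s19   s21  s22 
   s20   s18  s19 
   s21   s15  s20 
   s22   s21  s22 
(> = start, * = accepting)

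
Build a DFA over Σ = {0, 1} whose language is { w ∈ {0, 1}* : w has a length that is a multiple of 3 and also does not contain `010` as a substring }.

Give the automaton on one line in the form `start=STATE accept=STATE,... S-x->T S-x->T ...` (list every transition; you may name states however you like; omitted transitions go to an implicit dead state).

start=S0 accept=S0,S6,S7 S0-0->S1 S0-1->S2 S1-0->S3 S1-1->S4 S2-0->S3 S2-1->S5 S3-0->S6 S3-1->S7 S4-0->S8 S4-1->S0 S5-0->S6 S5-1->S0 S6-0->S1 S6-1->S9 S7-0->S8 S7-1->S2 S8-0->S8 S8-1->S8 S9-0->S8 S9-1->S5

Build one automaton per condition and run them in lockstep. The first has 3 states tracking the input length modulo 3; the second has 4 states tracking partial matches of the forbidden pattern `010`. A product state is a pair (one from each), accepting exactly when both do. Equivalent product states are then merged.
        0   1  
>* S0   S1  S2 
   S1   S3  S4 
   S2   S3  S5 
   S3   S6  S7 
   S4   S8  S0 
   S5   S6  S0 
 * S6   S1  S9 
 * S7   S8  S2 
   S8   S8  S8 
   S9   S8  S5 
(> = start, * = accepting)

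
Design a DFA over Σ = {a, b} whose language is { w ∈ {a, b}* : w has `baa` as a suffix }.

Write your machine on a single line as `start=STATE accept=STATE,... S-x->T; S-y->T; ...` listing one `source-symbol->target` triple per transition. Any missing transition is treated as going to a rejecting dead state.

Remember how much of `baa` the current input suffix matches. State s0 means no match yet; s1 means the last symbol is `b`; s2 means the last 2 symbols are `ba`; s3 means the last 3 symbols are `baa`. Only s3 accepts. On a mismatch, fall back to the longest proper suffix that is still a prefix of `baa`.
A 4-state machine:
        a   b  
>  s0   s0  s1 
   s1   s2  s1 
   s2   s3  s1 
 * s3   s0  s1 
(> = start, * = accepting)

start=s0; accept=s3; s0-a->s0; s0-b->s1; s1-a->s2; s1-b->s1; s2-a->s3; s2-b->s1; s3-a->s0; s3-b->s1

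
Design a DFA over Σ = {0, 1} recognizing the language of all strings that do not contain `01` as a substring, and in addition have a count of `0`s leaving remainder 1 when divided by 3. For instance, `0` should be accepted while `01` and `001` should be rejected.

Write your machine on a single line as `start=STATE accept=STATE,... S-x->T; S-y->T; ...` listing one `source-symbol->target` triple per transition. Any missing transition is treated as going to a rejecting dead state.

start=q0; accept=q1; q0-0->q1; q0-1->q0; q1-0->q2; q1-1->q3; q2-0->q4; q2-1->q5; q3-0->q5; q3-1->q3; q4-0->q1; q4-1->q6; q5-0->q6; q5-1->q5; q6-0->q3; q6-1->q6

Run two small machines in parallel and take their product. The first has 3 states tracking partial matches of the forbidden pattern `01`; the second has 3 states tracking the count of `0`s modulo 3. A product state is a pair (one from each), accepting exactly when both do.
        0   1  
>  q0   q1  q0 
 * q1   q2  q3 
   q2   q4  q5 
   q3   q5  q3 
   q4   q1  q6 
   q5   q6  q5 
   q6   q3  q6 
(> = start, * = accepting)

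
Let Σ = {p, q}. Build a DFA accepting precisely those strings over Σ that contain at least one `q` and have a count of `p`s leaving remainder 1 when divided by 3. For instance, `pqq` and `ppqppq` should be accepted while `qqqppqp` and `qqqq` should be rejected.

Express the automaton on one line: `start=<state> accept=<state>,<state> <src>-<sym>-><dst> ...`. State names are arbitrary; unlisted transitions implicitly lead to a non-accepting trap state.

Handle the two conditions separately and then intersect. One (3 states) tracks the count of `q`s, saturating at 2; the other (3 states) tracks the count of `p`s modulo 3. Each combined state is a pair, one component from each; accept when both components accept.
        p   q  
>  s0   s1  s2 
   s1   s3  s4 
   s2   s4  s5 
   s3   s0  s6 
 * s4   s6  s7 
   s5   s7  s5 
   s6   s2  s8 
 * s7   s8  s7 
   s8   s5  s8 
(> = start, * = accepting)

start=s0 accept=s4,s7 s0-p->s1 s0-q->s2 s1-p->s3 s1-q->s4 s2-p->s4 s2-q->s5 s3-p->s0 s3-q->s6 s4-p->s6 s4-q->s7 s5-p->s7 s5-q->s5 s6-p->s2 s6-q->s8 s7-p->s8 s7-q->s7 s8-p->s5 s8-q->s8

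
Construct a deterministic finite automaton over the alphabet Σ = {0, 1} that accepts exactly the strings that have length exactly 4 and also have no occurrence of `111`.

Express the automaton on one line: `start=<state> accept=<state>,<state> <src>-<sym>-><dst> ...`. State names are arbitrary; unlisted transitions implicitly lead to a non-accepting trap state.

start=q0 accept=q10,q11,q12 q0-0->q1 q0-1->q2 q1-0->q3 q1-1->q4 q2-0->q3 q2-1->q5 q3-0->q6 q3-1->q7 q4-0->q6 q4-1->q8 q5-0->q6 q5-1->q9 q6-0->q10 q6-1->q11 q7-0->q10 q7-1->q12 q8-0->q10 q8-1->q13 q9-0->q13 q9-1->q13 q10-0->q14 q10-1->q15 q11-0->q14 q11-1->q16 q12-0->q14 q12-1->q17 q13-0->q17 q13-1->q17 q14-0->q14 q14-1->q15 q15-0->q14 q15-1->q16 q16-0->q14 q16-1->q17 q17-0->q17 q17-1->q17

Build one automaton per condition and run them in lockstep. The first has 6 states tracking the input length, saturating at 5; the second has 4 states tracking partial matches of the forbidden pattern `111`. A product state is a pair (one from each), accepting exactly when both do.
18 states suffice.
          0    1  
>  q0     q1   q2 
   q1     q3   q4 
   q2     q3   q5 
   q3     q6   q7 
   q4     q6   q8 
   q5     q6   q9 
   q6    q10  q11 
   q7    q10  q12 
   q8    q10  q13 
   q9    q13  q13 
 * q10   q14  q15 
 * q11   q14  q16 
 * q12   q14  q17 
   q13   q17  q17 
   q14   q14  q15 
   q15   q14  q16 
   q16   q14  q17 
   q17   q17  q17 
(> = start, * = accepting)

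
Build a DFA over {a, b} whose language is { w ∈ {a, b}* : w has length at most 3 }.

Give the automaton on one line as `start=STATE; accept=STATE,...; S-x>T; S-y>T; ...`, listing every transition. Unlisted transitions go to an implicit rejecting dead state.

start=s0; accept=s0,s1,s2,s3; s0-a>s1; s0-b>s1; s1-a>s2; s1-b>s2; s2-a>s3; s2-b>s3; s3-a>s4; s3-b>s4; s4-a>s4; s4-b>s4

We only need to distinguish lengths 0, 1, …, 3, and '>3'. Chain s0 → s1 → s2 → s3 → s4 on every symbol, with s4 looping. Accepting states: {s0, s1, s2, s3}.
        a   b  
>* s0   s1  s1 
 * s1   s2  s2 
 * s2   s3  s3 
 * s3   s4  s4 
   s4   s4  s4 
(> = start, * = accepting)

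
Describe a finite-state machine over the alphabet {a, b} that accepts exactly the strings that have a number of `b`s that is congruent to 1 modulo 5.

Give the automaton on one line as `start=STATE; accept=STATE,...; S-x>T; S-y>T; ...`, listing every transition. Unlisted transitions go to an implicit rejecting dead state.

start=q0; accept=q1; q0-a>q0; q0-b>q1; q1-a>q1; q1-b>q2; q2-a>q2; q2-b>q3; q3-a>q3; q3-b>q4; q4-a>q4; q4-b>q0

The only thing that matters is how many `b`s have appeared, reduced mod 5. Use one state per residue: q0 for 0, …, q4 for 4. Reading `b` moves to the next residue; anything else stays put. q1 is accepting.
With 5 states:
        a   b  
>  q0   q0  q1 
 * q1   q1  q2 
   q2   q2  q3 
   q3   q3  q4 
   q4   q4  q0 
(> = start, * = accepting)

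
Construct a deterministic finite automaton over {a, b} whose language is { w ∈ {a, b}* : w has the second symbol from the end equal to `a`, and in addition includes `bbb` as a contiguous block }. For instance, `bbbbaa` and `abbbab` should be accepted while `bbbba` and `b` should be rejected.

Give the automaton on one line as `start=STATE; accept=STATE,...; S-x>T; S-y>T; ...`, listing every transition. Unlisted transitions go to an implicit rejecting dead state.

start=s0; accept=s9,s10; s0-a>s1; s0-b>s2; s1-a>s3; s1-b>s4; s2-a>s5; s2-b>s6; s3-a>s3; s3-b>s4; s4-a>s5; s4-b>s6; s5-a>s3; s5-b>s4; s6-a>s5; s6-b>s7; s7-a>s8; s7-b>s7; s8-a>s9; s8-b>s10; s9-a>s9; s9-b>s10; s10-a>s8; s10-b>s7

Build one automaton per condition and run them in lockstep. The first has 7 states tracking the last 2 symbols read; the second has 4 states tracking whether and how much of `bbb` has been seen. A product state is a pair (one from each), accepting exactly when both do.
          a    b  
>  s0     s1   s2 
   s1     s3   s4 
   s2     s5   s6 
   s3     s3   s4 
   s4     s5   s6 
   s5     s3   s4 
   s6     s5   s7 
   s7     s8   s7 
   s8     s9  s10 
 * s9     s9  s10 
 * s10    s8   s7 
(> = start, * = accepting)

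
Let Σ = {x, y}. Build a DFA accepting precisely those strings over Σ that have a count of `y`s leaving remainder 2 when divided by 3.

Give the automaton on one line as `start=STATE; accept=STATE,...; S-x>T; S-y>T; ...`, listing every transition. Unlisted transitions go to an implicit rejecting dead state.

start=A; accept=C; A-x>A; A-y>B; B-x>B; B-y>C; C-x>C; C-y>A

The only thing that matters is how many `y`s have appeared, reduced mod 3. Use one state per residue: A for 0, …, C for 2. Reading `y` moves to the next residue; anything else stays put. C is accepting.
With 3 states:
       x  y 
>  A   A  B 
   B   B  C 
 * C   C  A 
(> = start, * = accepting)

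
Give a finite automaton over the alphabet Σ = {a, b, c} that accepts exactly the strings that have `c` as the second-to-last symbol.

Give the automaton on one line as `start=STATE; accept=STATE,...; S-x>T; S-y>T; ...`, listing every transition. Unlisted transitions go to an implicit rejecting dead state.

start=s0; accept=s10,s11,s12; s0-a>s1; s0-b>s2; s0-c>s3; s1-a>s4; s1-b>s5; s1-c>s6; s2-a>s7; s2-b>s8; s2-c>s9; s3-a>s10; s3-b>s11; s3-c>s12; s4-a>s4; s4-b>s5; s4-c>s6; s5-a>s7; s5-b>s8; s5-c>s9; s6-a>s10; s6-b>s11; s6-c>s12; s7-a>s4; s7-b>s5; s7-c>s6; s8-a>s7; s8-b>s8; s8-c>s9; s9-a>s10; s9-b>s11; s9-c>s12; s10-a>s4; s10-b>s5; s10-c>s6; s11-a>s7; s11-b>s8; s11-c>s9; s12-a>s10; s12-b>s11; s12-c>s12

Because acceptance depends on a position counted from the end, the machine has to buffer the most recent 2 symbols. Make each state the string of the last up-to-2 symbols read; on input `x` shift the window left and append `x`. Accept when the buffered window has length 2 and begins with `c`.
          a    b    c  
>  s0     s1   s2   s3 
   s1     s4   s5   s6 
   s2     s7   s8   s9 
   s3    s10  s11  s12 
   s4     s4   s5   s6 
   s5     s7   s8   s9 
   s6    s10  s11  s12 
   s7     s4   s5   s6 
   s8     s7   s8   s9 
   s9    s10  s11  s12 
 * s10    s4   s5   s6 
 * s11    s7   s8   s9 
 * s12   s10  s11  s12 
(> = start, * = accepting)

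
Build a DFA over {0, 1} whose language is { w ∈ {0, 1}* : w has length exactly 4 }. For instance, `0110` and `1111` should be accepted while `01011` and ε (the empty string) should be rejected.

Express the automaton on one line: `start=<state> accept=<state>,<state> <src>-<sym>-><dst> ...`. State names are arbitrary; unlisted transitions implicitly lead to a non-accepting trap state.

start=s0 accept=s4 s0-0->s1 s0-1->s1 s1-0->s2 s1-1->s2 s2-0->s3 s2-1->s3 s3-0->s4 s3-1->s4 s4-0->s5 s4-1->s5 s5-0->s5 s5-1->s5

We only need to distinguish lengths 0, 1, …, 4, and '>4'. Chain s0 → s1 → s2 → s3 → s4 → s5 on every symbol, with s5 looping. Accepting states: {s4}.
        0   1  
>  s0   s1  s1 
   s1   s2  s2 
   s2   s3  s3 
   s3   s4  s4 
 * s4   s5  s5 
   s5   s5  s5 
(> = start, * = accepting)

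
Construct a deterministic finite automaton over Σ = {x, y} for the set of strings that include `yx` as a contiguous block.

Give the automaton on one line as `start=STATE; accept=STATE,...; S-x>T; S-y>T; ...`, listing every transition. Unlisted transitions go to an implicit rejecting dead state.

start=q0; accept=q2; q0-x>q0; q0-y>q1; q1-x>q2; q1-y>q1; q2-x>q2; q2-y>q2

States q0..q1 record the length of the longest prefix of `yx` that matches the current input suffix. Reaching q2 means `yx` has been seen, and we stay there forever. Accept from q2.
3 states suffice.
        x   y  
>  q0   q0  q1 
   q1   q2  q1 
 * q2   q2  q2 
(> = start, * = accepting)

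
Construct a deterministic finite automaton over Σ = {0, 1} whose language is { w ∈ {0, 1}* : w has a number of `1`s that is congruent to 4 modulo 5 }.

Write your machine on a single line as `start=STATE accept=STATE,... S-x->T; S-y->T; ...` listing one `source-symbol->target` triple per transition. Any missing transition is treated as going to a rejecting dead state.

Keep the running count of `1`s modulo 5: each `1` advances along the cycle A → B → C → D → E → A while other symbols loop. Accept at E.
5 states suffice.
       0  1 
>  A   A  B 
   B   B  C 
   C   C  D 
   D   D  E 
 * E   E  A 
(> = start, * = accepting)

start=A; accept=E; A-0->A; A-1->B; B-0->B; B-1->C; C-0->C; C-1->D; D-0->D; D-1->E; E-0->E; E-1->A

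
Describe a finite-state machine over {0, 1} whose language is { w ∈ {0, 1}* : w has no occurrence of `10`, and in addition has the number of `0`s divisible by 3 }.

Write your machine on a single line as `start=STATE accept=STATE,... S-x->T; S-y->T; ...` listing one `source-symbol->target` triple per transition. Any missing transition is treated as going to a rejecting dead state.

Run two small machines in parallel and take their product. One (3 states) tracks partial matches of the forbidden pattern `10`; the other (3 states) tracks the count of `0`s modulo 3. Each combined state is a pair, one component from each; accept when both components accept.
A 9-state machine:
        0   1  
>* q0   q1  q2 
   q1   q3  q4 
 * q2   q5  q2 
   q3   q0  q6 
   q4   q7  q4 
   q5   q7  q5 
   q6   q8  q6 
   q7   q8  q7 
   q8   q5  q8 
(> = start, * = accepting)

start=q0; accept=q0,q2; q0-0->q1; q0-1->q2; q1-0->q3; q1-1->q4; q2-0->q5; q2-1->q2; q3-0->q0; q3-1->q6; q4-0->q7; q4-1->q4; q5-0->q7; q5-1->q5; q6-0->q8; q6-1->q6; q7-0->q8; q7-1->q7; q8-0->q5; q8-1->q8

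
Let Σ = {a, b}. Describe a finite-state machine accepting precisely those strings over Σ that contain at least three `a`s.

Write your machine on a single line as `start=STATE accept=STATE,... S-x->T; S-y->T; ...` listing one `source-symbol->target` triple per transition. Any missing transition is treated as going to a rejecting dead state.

start=q0; accept=q3,q4; q0-a->q1; q0-b->q0; q1-a->q2; q1-b->q1; q2-a->q3; q2-b->q2; q3-a->q4; q3-b->q3; q4-a->q4; q4-b->q4

Only the number of `a`s matters, and only up to 4. Make a chain q0 → q1 → q2 → q3 → q4 advanced by each `a` (with q4 absorbing); every other symbol self-loops. The accepting set is {q3, q4}.
With 5 states:
        a   b  
>  q0   q1  q0 
   q1   q2  q1 
   q2   q3  q2 
 * q3   q4  q3 
 * q4   q4  q4 
(> = start, * = accepting)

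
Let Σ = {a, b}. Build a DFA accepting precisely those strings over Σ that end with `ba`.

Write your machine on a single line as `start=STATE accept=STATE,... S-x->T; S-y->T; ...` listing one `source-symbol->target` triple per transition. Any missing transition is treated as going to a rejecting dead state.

Remember how much of `ba` the current input suffix matches. State q0 means no match yet; q1 means the last symbol is `b`; q2 means the last 2 symbols are `ba`. Only q2 accepts. On a mismatch, fall back to the longest proper suffix that is still a prefix of `ba`.
        a   b  
>  q0   q0  q1 
   q1   q2  q1 
 * q2   q0  q1 
(> = start, * = accepting)

start=q0; accept=q2; q0-a->q0; q0-b->q1; q1-a->q2; q1-b->q1; q2-a->q0; q2-b->q1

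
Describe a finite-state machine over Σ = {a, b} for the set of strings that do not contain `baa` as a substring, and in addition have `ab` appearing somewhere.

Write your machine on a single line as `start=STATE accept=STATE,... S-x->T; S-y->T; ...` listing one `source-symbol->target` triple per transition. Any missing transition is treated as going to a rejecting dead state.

start=q0; accept=q3,q5; q0-a->q1; q0-b->q2; q1-a->q1; q1-b->q3; q2-a->q4; q2-b->q2; q3-a->q5; q3-b->q3; q4-a->q6; q4-b->q3; q5-a->q6; q5-b->q3; q6-a->q6; q6-b->q6

Run two small machines in parallel and take their product. One (4 states) tracks partial matches of the forbidden pattern `baa`; the other (3 states) tracks whether and how much of `ab` has been seen. Each combined state is a pair, one component from each; accept when both components accept. Minimizing collapses redundant product states.
A 7-state machine:
        a   b  
>  q0   q1  q2 
   q1   q1  q3 
   q2   q4  q2 
 * q3   q5  q3 
   q4   q6  q3 
 * q5   q6  q3 
   q6   q6  q6 
(> = start, * = accepting)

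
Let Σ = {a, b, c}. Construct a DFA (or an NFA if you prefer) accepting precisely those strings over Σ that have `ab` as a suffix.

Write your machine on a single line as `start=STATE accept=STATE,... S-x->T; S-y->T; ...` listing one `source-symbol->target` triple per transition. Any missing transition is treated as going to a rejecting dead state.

Remember how much of `ab` the current input suffix matches. State s0 means no match yet; s1 means the last symbol is `a`; s2 means the last 2 symbols are `ab`. Only s2 accepts. On a mismatch, fall back to the longest proper suffix that is still a prefix of `ab`.
A 3-state machine:
        a   b   c  
>  s0   s1  s0  s0 
   s1   s1  s2  s0 
 * s2   s1  s0  s0 
(> = start, * = accepting)

start=s0; accept=s2; s0-a->s1; s0-b->s0; s0-c->s0; s1-a->s1; s1-b->s2; s1-c->s0; s2-a->s1; s2-b->s0; s2-c->s0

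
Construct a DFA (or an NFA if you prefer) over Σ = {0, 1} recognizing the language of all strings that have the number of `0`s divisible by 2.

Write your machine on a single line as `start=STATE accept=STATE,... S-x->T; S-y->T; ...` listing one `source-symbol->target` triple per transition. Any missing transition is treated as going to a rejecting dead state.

Keep the running count of `0`s modulo 2: each `0` advances along the cycle S0 → S1 → S0 while other symbols loop. Accept at S0.
With 2 states:
        0   1  
>* S0   S1  S0 
   S1   S0  S1 
(> = start, * = accepting)

start=S0; accept=S0; S0-0->S1; S0-1->S0; S1-0->S0; S1-1->S1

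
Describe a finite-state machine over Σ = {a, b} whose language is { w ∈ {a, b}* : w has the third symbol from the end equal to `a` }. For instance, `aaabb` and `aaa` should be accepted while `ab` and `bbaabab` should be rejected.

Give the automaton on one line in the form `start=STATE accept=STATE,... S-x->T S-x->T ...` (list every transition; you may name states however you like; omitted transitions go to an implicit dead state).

A DFA must remember the last 3 symbols (since which symbol is third-to-last isn't known until the input ends). Use one state per possible window of the last ≤3 symbols; accept from those whose window starts with `a`.
With 15 states:
          a    b  
>  q0     q1   q2 
   q1     q3   q4 
   q2     q5   q6 
   q3     q7   q8 
   q4     q9  q10 
   q5    q11  q12 
   q6    q13  q14 
 * q7     q7   q8 
 * q8     q9  q10 
 * q9    q11  q12 
 * q10   q13  q14 
   q11    q7   q8 
   q12    q9  q10 
   q13   q11  q12 
   q14   q13  q14 
(> = start, * = accepting)

start=q0 accept=q7,q8,q9,q10 q0-a->q1 q0-b->q2 q1-a->q3 q1-b->q4 q2-a->q5 q2-b->q6 q3-a->q7 q3-b->q8 q4-a->q9 q4-b->q10 q5-a->q11 q5-b->q12 q6-a->q13 q6-b->q14 q7-a->q7 q7-b->q8 q8-a->q9 q8-b->q10 q9-a->q11 q9-b->q12 q10-a->q13 q10-b->q14 q11-a->q7 q11-b->q8 q12-a->q9 q12-b->q10 q13-a->q11 q13-b->q12 q14-a->q13 q14-b->q14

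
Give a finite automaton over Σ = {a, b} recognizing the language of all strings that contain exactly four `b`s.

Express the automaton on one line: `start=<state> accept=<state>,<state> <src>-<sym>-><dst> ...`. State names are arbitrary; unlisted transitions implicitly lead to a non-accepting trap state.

Count `b`s, saturating at 5: states q0 through q4 mean 0 through 4 `b`s seen; q5 means more than 4. Each `b` increments (capped at q5); other symbols loop. Accept from {q4}.
6 states suffice.
        a   b  
>  q0   q0  q1 
   q1   q1  q2 
   q2   q2  q3 
   q3   q3  q4 
 * q4   q4  q5 
   q5   q5  q5 
(> = start, * = accepting)

start=q0 accept=q4 q0-a->q0 q0-b->q1 q1-a->q1 q1-b->q2 q2-a->q2 q2-b->q3 q3-a->q3 q3-b->q4 q4-a->q4 q4-b->q5 q5-a->q5 q5-b->q5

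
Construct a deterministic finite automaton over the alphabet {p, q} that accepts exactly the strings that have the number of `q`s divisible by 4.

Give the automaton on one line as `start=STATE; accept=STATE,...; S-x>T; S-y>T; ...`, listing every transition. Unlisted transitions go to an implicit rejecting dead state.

The only thing that matters is how many `q`s have appeared, reduced mod 4. Use one state per residue: A for 0, …, D for 3. Reading `q` moves to the next residue; anything else stays put. A is accepting.
With 4 states:
       p  q 
>* A   A  B 
   B   B  C 
   C   C  D 
   D   D  A 
(> = start, * = accepting)

start=A; accept=A; A-p>A; A-q>B; B-p>B; B-q>C; C-p>C; C-q>D; D-p>D; D-q>A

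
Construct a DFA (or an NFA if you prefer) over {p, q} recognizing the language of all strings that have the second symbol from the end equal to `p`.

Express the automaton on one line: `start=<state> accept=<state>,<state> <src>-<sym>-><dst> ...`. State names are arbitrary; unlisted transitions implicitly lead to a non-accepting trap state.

start=s0 accept=s3,s4 s0-p->s1 s0-q->s2 s1-p->s3 s1-q->s4 s2-p->s5 s2-q->s6 s3-p->s3 s3-q->s4 s4-p->s5 s4-q->s6 s5-p->s3 s5-q->s4 s6-p->s5 s6-q->s6

Because acceptance depends on a position counted from the end, the machine has to buffer the most recent 2 symbols. Make each state the string of the last up-to-2 symbols read; on input `x` shift the window left and append `x`. Accept when the buffered window has length 2 and begins with `p`.
7 states suffice.
        p   q  
>  s0   s1  s2 
   s1   s3  s4 
   s2   s5  s6 
 * s3   s3  s4 
 * s4   s5  s6 
   s5   s3  s4 
   s6   s5  s6 
(> = start, * = accepting)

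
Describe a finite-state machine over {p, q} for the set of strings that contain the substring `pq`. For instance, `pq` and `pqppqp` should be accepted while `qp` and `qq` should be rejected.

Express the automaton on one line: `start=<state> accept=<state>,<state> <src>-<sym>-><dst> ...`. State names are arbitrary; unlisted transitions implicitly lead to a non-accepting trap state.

Track how much of `pq` has been matched so far: state A is no progress, C is the absorbing accept state reached once `pq` has occurred. Intermediate states record partial matches; on a mismatch, fall back to the longest reusable overlap.
3 states suffice.
       p  q 
>  A   B  A 
   B   B  C 
 * C   C  C 
(> = start, * = accepting)

start=A accept=C A-p->B A-q->A B-p->B B-q->C C-p->C C-q->C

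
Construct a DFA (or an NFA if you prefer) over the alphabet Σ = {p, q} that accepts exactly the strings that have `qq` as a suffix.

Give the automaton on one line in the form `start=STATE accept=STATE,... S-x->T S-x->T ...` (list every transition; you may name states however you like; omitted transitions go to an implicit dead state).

start=A accept=C A-p->A A-q->B B-p->A B-q->C C-p->A C-q->C

Remember how much of `qq` the current input suffix matches. State A means no match yet; B means the last symbol is `q`; C means the last 2 symbols are `qq`. Only C accepts. On a mismatch, fall back to the longest proper suffix that is still a prefix of `qq`.
       p  q 
>  A   A  B 
   B   A  C 
 * C   A  C 
(> = start, * = accepting)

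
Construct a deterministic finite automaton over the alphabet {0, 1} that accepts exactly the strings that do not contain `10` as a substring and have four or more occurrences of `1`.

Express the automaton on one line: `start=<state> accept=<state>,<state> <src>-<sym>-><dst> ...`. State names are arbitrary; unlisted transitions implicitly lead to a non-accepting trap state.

start=A accept=F A-0->A A-1->B B-0->C B-1->D C-0->C C-1->C D-0->C D-1->E E-0->C E-1->F F-0->C F-1->F

Run two small machines in parallel and take their product. One (3 states) tracks partial matches of the forbidden pattern `10`; the other (6 states) tracks the count of `1`s, saturating at 5. Each combined state is a pair, one component from each; accept when both components accept. Equivalent product states are then merged.
       0  1 
>  A   A  B 
   B   C  D 
   C   C  C 
   D   C  E 
   E   C  F 
 * F   C  F 
(> = start, * = accepting)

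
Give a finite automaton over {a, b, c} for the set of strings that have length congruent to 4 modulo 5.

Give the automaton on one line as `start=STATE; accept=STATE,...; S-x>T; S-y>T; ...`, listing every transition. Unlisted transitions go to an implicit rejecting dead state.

start=S0; accept=S4; S0-a>S1; S0-b>S1; S0-c>S1; S1-a>S2; S1-b>S2; S1-c>S2; S2-a>S3; S2-b>S3; S2-c>S3; S3-a>S4; S3-b>S4; S3-c>S4; S4-a>S0; S4-b>S0; S4-c>S0

Only the length mod 5 matters, so use a 5-cycle: from any state, every input symbol moves to the next state, wrapping S4 back to S0. Mark S4 accepting.
        a   b   c  
>  S0   S1  S1  S1 
   S1   S2  S2  S2 
   S2   S3  S3  S3 
   S3   S4  S4  S4 
 * S4   S0  S0  S0 
(> = start, * = accepting)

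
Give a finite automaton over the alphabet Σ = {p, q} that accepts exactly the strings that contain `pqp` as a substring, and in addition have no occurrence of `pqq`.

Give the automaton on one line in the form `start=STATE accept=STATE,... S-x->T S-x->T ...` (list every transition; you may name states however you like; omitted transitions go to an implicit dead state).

Handle the two conditions separately and then intersect. The first has 4 states tracking whether and how much of `pqp` has been seen; the second has 4 states tracking partial matches of the forbidden pattern `pqq`. A product state is a pair (one from each), accepting exactly when both do. Equivalent product states are then merged.
        p   q  
>  s0   s1  s0 
   s1   s1  s2 
   s2   s3  s4 
 * s3   s3  s5 
   s4   s4  s4 
 * s5   s3  s4 
(> = start, * = accepting)

start=s0 accept=s3,s5 s0-p->s1 s0-q->s0 s1-p->s1 s1-q->s2 s2-p->s3 s2-q->s4 s3-p->s3 s3-q->s5 s4-p->s4 s4-q->s4 s5-p->s3 s5-q->s4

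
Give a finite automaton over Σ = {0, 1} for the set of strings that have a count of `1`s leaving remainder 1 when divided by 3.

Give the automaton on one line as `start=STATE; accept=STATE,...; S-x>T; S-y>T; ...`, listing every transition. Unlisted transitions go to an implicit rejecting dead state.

Keep the running count of `1`s modulo 3: each `1` advances along the cycle q0 → q1 → q2 → q0 while other symbols loop. Accept at q1.
A 3-state machine:
        0   1  
>  q0   q0  q1 
 * q1   q1  q2 
   q2   q2  q0 
(> = start, * = accepting)

start=q0; accept=q1; q0-0>q0; q0-1>q1; q1-0>q1; q1-1>q2; q2-0>q2; q2-1>q0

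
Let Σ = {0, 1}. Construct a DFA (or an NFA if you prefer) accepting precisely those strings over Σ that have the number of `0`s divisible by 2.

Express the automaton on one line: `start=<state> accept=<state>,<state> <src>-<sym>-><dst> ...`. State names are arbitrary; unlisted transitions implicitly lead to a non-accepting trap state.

start=s0 accept=s0 s0-0->s1 s0-1->s0 s1-0->s0 s1-1->s1

The only thing that matters is how many `0`s have appeared, reduced mod 2. Use one state per residue: s0 for 0, …, s1 for 1. Reading `0` moves to the next residue; anything else stays put. s0 is accepting.
With 2 states:
        0   1  
>* s0   s1  s0 
   s1   s0  s1 
(> = start, * = accepting)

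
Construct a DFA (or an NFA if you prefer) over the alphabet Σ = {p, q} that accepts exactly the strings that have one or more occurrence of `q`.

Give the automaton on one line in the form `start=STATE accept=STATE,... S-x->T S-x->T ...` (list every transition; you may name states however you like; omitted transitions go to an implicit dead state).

Count `q`s, saturating at 2: state A means no `q` yet, B means one `q` seen, C means more than one. Each `q` increments (capped at C); other symbols loop. Accept from {B, C}.
A 3-state machine:
       p  q 
>  A   A  B 
 * B   B  C 
 * C   C  C 
(> = start, * = accepting)

start=A accept=B,C A-p->A A-q->B B-p->B B-q->C C-p->C C-q->C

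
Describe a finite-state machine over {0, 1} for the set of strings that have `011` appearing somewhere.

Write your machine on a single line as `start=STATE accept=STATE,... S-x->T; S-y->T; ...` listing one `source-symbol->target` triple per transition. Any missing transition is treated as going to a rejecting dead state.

Track how much of `011` has been matched so far: state S0 is no progress, S3 is the absorbing accept state reached once `011` has occurred. Intermediate states record partial matches; on a mismatch, fall back to the longest reusable overlap.
4 states suffice.
        0   1  
>  S0   S1  S0 
   S1   S1  S2 
   S2   S1  S3 
 * S3   S3  S3 
(> = start, * = accepting)

start=S0; accept=S3; S0-0->S1; S0-1->S0; S1-0->S1; S1-1->S2; S2-0->S1; S2-1->S3; S3-0->S3; S3-1->S3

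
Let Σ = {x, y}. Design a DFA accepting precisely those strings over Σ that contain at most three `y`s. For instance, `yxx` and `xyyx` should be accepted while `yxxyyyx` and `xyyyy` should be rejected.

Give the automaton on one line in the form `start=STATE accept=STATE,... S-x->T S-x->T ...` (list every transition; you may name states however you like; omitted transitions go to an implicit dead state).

start=q0 accept=q0,q1,q2,q3 q0-x->q0 q0-y->q1 q1-x->q1 q1-y->q2 q2-x->q2 q2-y->q3 q3-x->q3 q3-y->q4 q4-x->q4 q4-y->q4

Count `y`s, saturating at 4: states q0 through q3 mean 0 through 3 `y`s seen; q4 means more than 3. Each `y` increments (capped at q4); other symbols loop. Accept from {q0, q1, q2, q3}.
5 states suffice.
        x   y  
>* q0   q0  q1 
 * q1   q1  q2 
 * q2   q2  q3 
 * q3   q3  q4 
   q4   q4  q4 
(> = start, * = accepting)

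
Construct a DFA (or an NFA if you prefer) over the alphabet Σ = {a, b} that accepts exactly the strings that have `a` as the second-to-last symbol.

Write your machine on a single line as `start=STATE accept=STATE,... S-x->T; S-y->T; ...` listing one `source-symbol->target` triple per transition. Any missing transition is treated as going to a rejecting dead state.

A DFA must remember the last 2 symbols (since which symbol is second-to-last isn't known until the input ends). Use one state per possible window of the last ≤2 symbols; accept from those whose window starts with `a`.
        a   b  
>  s0   s1  s2 
   s1   s3  s4 
   s2   s5  s6 
 * s3   s3  s4 
 * s4   s5  s6 
   s5   s3  s4 
   s6   s5  s6 
(> = start, * = accepting)

start=s0; accept=s3,s4; s0-a->s1; s0-b->s2; s1-a->s3; s1-b->s4; s2-a->s5; s2-b->s6; s3-a->s3; s3-b->s4; s4-a->s5; s4-b->s6; s5-a->s3; s5-b->s4; s6-a->s5; s6-b->s6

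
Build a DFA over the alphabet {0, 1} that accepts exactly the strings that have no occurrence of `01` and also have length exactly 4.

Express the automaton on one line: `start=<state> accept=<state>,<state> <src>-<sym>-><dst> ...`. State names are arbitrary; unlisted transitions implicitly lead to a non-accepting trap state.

start=s0 accept=s8 s0-0->s1 s0-1->s2 s1-0->s3 s1-1->s4 s2-0->s3 s2-1->s5 s3-0->s6 s3-1->s4 s4-0->s4 s4-1->s4 s5-0->s6 s5-1->s7 s6-0->s8 s6-1->s4 s7-0->s8 s7-1->s8 s8-0->s4 s8-1->s4

Build one automaton per condition and run them in lockstep. One (3 states) tracks partial matches of the forbidden pattern `01`; the other (6 states) tracks the input length, saturating at 5. Each combined state is a pair, one component from each; accept when both components accept. Equivalent product states are then merged.
A 9-state machine:
        0   1  
>  s0   s1  s2 
   s1   s3  s4 
   s2   s3  s5 
   s3   s6  s4 
   s4   s4  s4 
   s5   s6  s7 
   s6   s8  s4 
   s7   s8  s8 
 * s8   s4  s4 
(> = start, * = accepting)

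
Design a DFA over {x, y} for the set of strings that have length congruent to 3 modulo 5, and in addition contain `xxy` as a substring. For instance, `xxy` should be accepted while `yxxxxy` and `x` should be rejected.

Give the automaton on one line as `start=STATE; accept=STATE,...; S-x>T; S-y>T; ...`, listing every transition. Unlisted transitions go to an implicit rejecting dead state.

Run two small machines in parallel and take their product. One (5 states) tracks the input length modulo 5; the other (4 states) tracks whether and how much of `xxy` has been seen. Each combined state is a pair, one component from each; accept when both components accept.
With 20 states:
          x    y  
>  S0     S1   S2 
   S1     S3   S4 
   S2     S5   S4 
   S3     S6   S7 
   S4     S8   S9 
   S5     S6   S9 
   S6    S10  S11 
 * S7    S11  S11 
   S8    S10  S12 
   S9    S13  S12 
   S10   S14  S15 
   S11   S15  S15 
   S12   S16   S0 
   S13   S14   S0 
   S14   S17  S18 
   S15   S18  S18 
   S16   S17   S2 
   S17    S3  S19 
   S18   S19  S19 
   S19    S7   S7 
(> = start, * = accepting)

start=S0; accept=S7; S0-x>S1; S0-y>S2; S1-x>S3; S1-y>S4; S2-x>S5; S2-y>S4; S3-x>S6; S3-y>S7; S4-x>S8; S4-y>S9; S5-x>S6; S5-y>S9; S6-x>S10; S6-y>S11; S7-x>S11; S7-y>S11; S8-x>S10; S8-y>S12; S9-x>S13; S9-y>S12; S10-x>S14; S10-y>S15; S11-x>S15; S11-y>S15; S12-x>S16; S12-y>S0; S13-x>S14; S13-y>S0; S14-x>S17; S14-y>S18; S15-x>S18; S15-y>S18; S16-x>S17; S16-y>S2; S17-x>S3; S17-y>S19; S18-x>S19; S18-y>S19; S19-x>S7; S19-y>S7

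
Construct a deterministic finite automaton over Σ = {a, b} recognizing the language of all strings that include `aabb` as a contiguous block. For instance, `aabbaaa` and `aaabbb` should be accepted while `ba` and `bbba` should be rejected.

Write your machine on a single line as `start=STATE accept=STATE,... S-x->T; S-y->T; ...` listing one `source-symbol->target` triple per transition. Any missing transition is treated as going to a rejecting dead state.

start=q0; accept=q4; q0-a->q1; q0-b->q0; q1-a->q2; q1-b->q0; q2-a->q2; q2-b->q3; q3-a->q1; q3-b->q4; q4-a->q4; q4-b->q4

States q0..q3 record the length of the longest prefix of `aabb` that matches the current input suffix. Reaching q4 means `aabb` has been seen, and we stay there forever. Accept from q4.
A 5-state machine:
        a   b  
>  q0   q1  q0 
   q1   q2  q0 
   q2   q2  q3 
   q3   q1  q4 
 * q4   q4  q4 
(> = start, * = accepting)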